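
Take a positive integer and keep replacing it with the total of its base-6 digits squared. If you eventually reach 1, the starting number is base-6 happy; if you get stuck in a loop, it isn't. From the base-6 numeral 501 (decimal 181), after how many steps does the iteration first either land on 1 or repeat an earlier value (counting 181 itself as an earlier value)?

181 = (5,0,1)_6 → 5² + 0² + 1² = 25 + 0 + 1 = 26
26 = (4,2)_6 → 4² + 2² = 16 + 4 = 20
20 = (3,2)_6 → 3² + 2² = 9 + 4 = 13
13 = (2,1)_6 → 2² + 1² = 4 + 1 = 5
5 = (5)_6 → 5² = 25
25 = (4,1)_6 → 4² + 1² = 16 + 1 = 17
17 = (2,5)_6 → 2² + 5² = 4 + 25 = 29
29 = (4,5)_6 → 4² + 5² = 16 + 25 = 41
41 = (1,0,5)_6 → 1² + 0² + 5² = 1 + 0 + 25 = 26  — 26 repeats.
That took 9 steps.

9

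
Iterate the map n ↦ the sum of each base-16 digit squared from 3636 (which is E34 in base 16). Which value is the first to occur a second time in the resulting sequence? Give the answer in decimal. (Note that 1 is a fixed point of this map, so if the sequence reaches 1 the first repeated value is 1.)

169

3636 = (14,3,4)_16 → 14² + 3² + 4² = 196 + 9 + 16 = 221
221 = (13,13)_16 → 13² + 13² = 169 + 169 = 338
338 = (1,5,2)_16 → 1² + 5² + 2² = 1 + 25 + 4 = 30
30 = (1,14)_16 → 1² + 14² = 1 + 196 = 197
197 = (12,5)_16 → 12² + 5² = 144 + 25 = 169
169 = (10,9)_16 → 10² + 9² = 100 + 81 = 181
181 = (11,5)_16 → 11² + 5² = 121 + 25 = 146
146 = (9,2)_16 → 9² + 2² = 81 + 4 = 85
85 = (5,5)_16 → 5² + 5² = 25 + 25 = 50
50 = (3,2)_16 → 3² + 2² = 9 + 4 = 13
13 = (13)_16 → 13² = 169  — 169 already appeared earlier.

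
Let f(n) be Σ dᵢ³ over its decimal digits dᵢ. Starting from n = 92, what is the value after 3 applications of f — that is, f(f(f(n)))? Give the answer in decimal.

92 → 9³ + 2³ = 729 + 8 = 737
737 → 7³ + 3³ + 7³ = 343 + 27 + 343 = 713
713 → 7³ + 1³ + 3³ = 343 + 1 + 27 = 371

371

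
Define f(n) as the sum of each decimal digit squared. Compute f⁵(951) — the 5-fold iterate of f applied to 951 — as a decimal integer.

951 → 9² + 5² + 1² = 81 + 25 + 1 = 107
107 → 1² + 0² + 7² = 1 + 0 + 49 = 50
50 → 5² + 0² = 25 + 0 = 25
25 → 2² + 5² = 4 + 25 = 29
29 → 2² + 9² = 4 + 81 = 85

85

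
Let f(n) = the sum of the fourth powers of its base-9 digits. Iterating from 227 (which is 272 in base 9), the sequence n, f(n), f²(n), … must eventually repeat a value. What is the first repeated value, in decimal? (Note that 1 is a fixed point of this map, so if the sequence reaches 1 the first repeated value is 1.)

1

227 = (2,7,2)_9 → 2⁴ + 7⁴ + 2⁴ = 16 + 2401 + 16 = 2433
2433 = (3,3,0,3)_9 → 3⁴ + 3⁴ + 0⁴ + 3⁴ = 81 + 81 + 0 + 81 = 243
243 = (3,0,0)_9 → 3⁴ + 0⁴ + 0⁴ = 81 + 0 + 0 = 81
81 = (1,0,0)_9 → 1⁴ + 0⁴ + 0⁴ = 1 + 0 + 0 = 1  — reached the fixed point 1.
1 → 1, so 1 is the first repeated value.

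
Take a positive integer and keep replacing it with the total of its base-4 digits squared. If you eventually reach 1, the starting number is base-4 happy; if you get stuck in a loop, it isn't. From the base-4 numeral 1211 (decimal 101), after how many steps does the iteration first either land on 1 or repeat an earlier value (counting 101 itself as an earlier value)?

101 = (1,2,1,1)_4 → 1² + 2² + 1² + 1² = 1 + 4 + 1 + 1 = 7
7 = (1,3)_4 → 1² + 3² = 1 + 9 = 10
10 = (2,2)_4 → 2² + 2² = 4 + 4 = 8
8 = (2,0)_4 → 2² + 0² = 4 + 0 = 4
4 = (1,0)_4 → 1² + 0² = 1 + 0 = 1  — reached 1.
That took 5 steps.

5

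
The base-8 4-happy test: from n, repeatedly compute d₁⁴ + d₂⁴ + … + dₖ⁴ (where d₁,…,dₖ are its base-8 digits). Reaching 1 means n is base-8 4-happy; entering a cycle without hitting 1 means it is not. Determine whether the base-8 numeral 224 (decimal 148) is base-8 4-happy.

base-8 4-happy

148 = (2,2,4)_8 → 288
288 = (4,4,0)_8 → 512
512 = (1,0,0,0)_8 → 1  — reached 1.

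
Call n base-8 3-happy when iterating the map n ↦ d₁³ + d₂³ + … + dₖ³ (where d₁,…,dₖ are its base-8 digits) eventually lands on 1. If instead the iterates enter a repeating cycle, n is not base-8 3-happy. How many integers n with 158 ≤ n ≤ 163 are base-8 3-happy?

2

158: 158 → 251 → 397 → 342 → 349 → 277 → 197 → 152 → 35 → 91 → 55 → 559 → 469 → 476 → 434 → 440 → 559  (repeats 559)
159: 159 → 378 → 476 → 434 → 440 → 559 → 469 → 476  (repeats 476)
160: 160 → 72 → 2 → 8 → 1  (reaches 1)
161: 161 → 73 → 3 → 27 → 54 → 432 → 432  (repeats 432)
162: 162 → 80 → 9 → 2 → 8 → 1  (reaches 1)
163: 163 → 99 → 92 → 92  (repeats 92)
base-8 3-happy: 160, 162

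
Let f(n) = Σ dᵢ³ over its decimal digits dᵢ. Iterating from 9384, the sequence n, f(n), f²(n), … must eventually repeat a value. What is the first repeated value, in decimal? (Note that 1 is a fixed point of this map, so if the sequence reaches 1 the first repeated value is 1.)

9384 → 9³ + 3³ + 8³ + 4³ = 729 + 27 + 512 + 64 = 1332
1332 → 1³ + 3³ + 3³ + 2³ = 1 + 27 + 27 + 8 = 63
63 → 6³ + 3³ = 216 + 27 = 243
243 → 2³ + 4³ + 3³ = 8 + 64 + 27 = 99
99 → 9³ + 9³ = 729 + 729 = 1458
1458 → 1³ + 4³ + 5³ + 8³ = 1 + 64 + 125 + 512 = 702
702 → 7³ + 0³ + 2³ = 343 + 0 + 8 = 351
351 → 3³ + 5³ + 1³ = 27 + 125 + 1 = 153
153 → 1³ + 5³ + 3³ = 1 + 125 + 27 = 153  — 153 already appeared earlier.

153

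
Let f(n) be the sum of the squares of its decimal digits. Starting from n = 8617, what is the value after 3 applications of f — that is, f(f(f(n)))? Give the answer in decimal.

40

8617 → 150
150 → 26
26 → 40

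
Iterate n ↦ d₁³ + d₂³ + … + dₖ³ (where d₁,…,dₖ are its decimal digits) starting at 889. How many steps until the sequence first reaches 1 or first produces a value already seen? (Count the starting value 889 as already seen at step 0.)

889 → 8³ + 8³ + 9³ = 1753
1753 → 1³ + 7³ + 5³ + 3³ = 496
496 → 4³ + 9³ + 6³ = 1009
1009 → 1³ + 0³ + 0³ + 9³ = 730
730 → 7³ + 3³ + 0³ = 370
370 → 3³ + 7³ + 0³ = 370  — 370 repeats.
That took 6 steps.

6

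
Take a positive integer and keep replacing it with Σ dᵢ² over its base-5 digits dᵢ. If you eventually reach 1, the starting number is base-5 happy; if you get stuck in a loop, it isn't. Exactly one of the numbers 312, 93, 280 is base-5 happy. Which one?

312: 312 → 16 → 10 → 4 → 16  — repeats 16 (not base-5 happy)
93: 93 → 27 → 5 → 1  — reaches 1 (base-5 happy)
280: 280 → 6 → 2 → 4 → 16 → 10 → 4  — repeats 4 (not base-5 happy)

93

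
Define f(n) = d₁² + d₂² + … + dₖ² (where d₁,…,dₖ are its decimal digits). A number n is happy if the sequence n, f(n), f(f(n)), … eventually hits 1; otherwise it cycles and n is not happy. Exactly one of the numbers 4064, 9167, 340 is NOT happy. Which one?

4064: 4064 → 68 → 100 → 1  — reaches 1 (happy)
9167: 9167 → 167 → 86 → 100 → 1  — reaches 1 (happy)
340: 340 → 25 → 29 → 85 → 89 → 145 → 42 → 20 → 4 → 16 → 37 → 58 → 89  — repeats 89 (not happy)

340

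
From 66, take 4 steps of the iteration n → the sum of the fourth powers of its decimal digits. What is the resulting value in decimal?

66 → 6⁴ + 6⁴ = 2592
2592 → 2⁴ + 5⁴ + 9⁴ + 2⁴ = 7218
7218 → 7⁴ + 2⁴ + 1⁴ + 8⁴ = 6514
6514 → 6⁴ + 5⁴ + 1⁴ + 4⁴ = 2178

2178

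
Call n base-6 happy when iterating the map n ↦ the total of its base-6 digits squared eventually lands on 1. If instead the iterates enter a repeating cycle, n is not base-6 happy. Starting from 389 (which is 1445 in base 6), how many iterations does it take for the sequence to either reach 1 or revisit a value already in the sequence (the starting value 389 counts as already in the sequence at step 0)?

10

389 = (1,4,4,5)_6 → 58
58 = (1,3,4)_6 → 26
26 = (4,2)_6 → 20
20 = (3,2)_6 → 13
13 = (2,1)_6 → 5
5 = (5)_6 → 25
25 = (4,1)_6 → 17
17 = (2,5)_6 → 29
29 = (4,5)_6 → 41
41 = (1,0,5)_6 → 26  — 26 repeats.
That took 10 steps.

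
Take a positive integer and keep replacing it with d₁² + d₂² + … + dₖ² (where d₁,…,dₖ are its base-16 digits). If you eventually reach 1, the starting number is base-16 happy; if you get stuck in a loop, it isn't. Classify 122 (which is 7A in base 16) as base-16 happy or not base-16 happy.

122 = (7,10)_16 → 149
149 = (9,5)_16 → 106
106 = (6,10)_16 → 136
136 = (8,8)_16 → 128
128 = (8,0)_16 → 64
64 = (4,0)_16 → 16
16 = (1,0)_16 → 1  — reached 1.

base-16 happy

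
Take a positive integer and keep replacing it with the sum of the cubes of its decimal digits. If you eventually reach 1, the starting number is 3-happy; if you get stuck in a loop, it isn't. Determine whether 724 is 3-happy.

724 → 415
415 → 190
190 → 730
730 → 370
370 → 370  — 370 already seen; the sequence cycles without reaching 1.

not 3-happy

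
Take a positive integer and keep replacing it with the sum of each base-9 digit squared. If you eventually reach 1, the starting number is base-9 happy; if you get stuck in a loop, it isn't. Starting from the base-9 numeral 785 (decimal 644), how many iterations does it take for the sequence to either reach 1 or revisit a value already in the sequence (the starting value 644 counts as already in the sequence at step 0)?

644 = (7,8,5)_9 → 7² + 8² + 5² = 138
138 = (1,6,3)_9 → 1² + 6² + 3² = 46
46 = (5,1)_9 → 5² + 1² = 26
26 = (2,8)_9 → 2² + 8² = 68
68 = (7,5)_9 → 7² + 5² = 74
74 = (8,2)_9 → 8² + 2² = 68  — 68 repeats.
That took 6 steps.

6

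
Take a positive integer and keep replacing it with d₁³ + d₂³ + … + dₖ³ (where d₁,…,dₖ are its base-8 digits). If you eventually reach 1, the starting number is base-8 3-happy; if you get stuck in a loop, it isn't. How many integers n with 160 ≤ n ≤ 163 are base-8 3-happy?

2

160: 160 → 72 → 2 → 8 → 1  (reaches 1)
161: 161 → 73 → 3 → 27 → 54 → 432 → 432  (repeats 432)
162: 162 → 80 → 9 → 2 → 8 → 1  (reaches 1)
163: 163 → 99 → 92 → 92  (repeats 92)
base-8 3-happy: 160, 162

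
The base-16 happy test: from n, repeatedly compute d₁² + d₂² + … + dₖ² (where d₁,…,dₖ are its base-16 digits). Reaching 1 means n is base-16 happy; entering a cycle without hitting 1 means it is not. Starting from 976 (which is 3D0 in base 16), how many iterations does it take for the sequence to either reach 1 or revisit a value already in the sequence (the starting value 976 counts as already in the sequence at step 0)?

14

976 = (3,13,0)_16 → 3² + 13² + 0² = 178
178 = (11,2)_16 → 11² + 2² = 125
125 = (7,13)_16 → 7² + 13² = 218
218 = (13,10)_16 → 13² + 10² = 269
269 = (1,0,13)_16 → 1² + 0² + 13² = 170
170 = (10,10)_16 → 10² + 10² = 200
200 = (12,8)_16 → 12² + 8² = 208
208 = (13,0)_16 → 13² + 0² = 169
169 = (10,9)_16 → 10² + 9² = 181
181 = (11,5)_16 → 11² + 5² = 146
146 = (9,2)_16 → 9² + 2² = 85
85 = (5,5)_16 → 5² + 5² = 50
50 = (3,2)_16 → 3² + 2² = 13
13 = (13)_16 → 13² = 169  — 169 repeats.
That took 14 steps.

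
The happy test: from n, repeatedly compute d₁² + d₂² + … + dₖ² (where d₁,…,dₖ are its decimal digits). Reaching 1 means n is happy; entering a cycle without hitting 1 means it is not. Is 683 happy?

happy

683 → 109
109 → 82
82 → 68
68 → 100
100 → 1  — reached 1.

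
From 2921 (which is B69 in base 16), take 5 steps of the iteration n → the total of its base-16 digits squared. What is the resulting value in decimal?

2921 = (11,6,9)_16 → 238
238 = (14,14)_16 → 392
392 = (1,8,8)_16 → 129
129 = (8,1)_16 → 65
65 = (4,1)_16 → 17

17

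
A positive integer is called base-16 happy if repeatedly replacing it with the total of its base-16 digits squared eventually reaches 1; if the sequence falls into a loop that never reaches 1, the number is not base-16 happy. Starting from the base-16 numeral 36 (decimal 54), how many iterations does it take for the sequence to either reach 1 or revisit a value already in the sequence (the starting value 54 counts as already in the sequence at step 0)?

54 = (3,6)_16 → 45
45 = (2,13)_16 → 173
173 = (10,13)_16 → 269
269 = (1,0,13)_16 → 170
170 = (10,10)_16 → 200
200 = (12,8)_16 → 208
208 = (13,0)_16 → 169
169 = (10,9)_16 → 181
181 = (11,5)_16 → 146
146 = (9,2)_16 → 85
85 = (5,5)_16 → 50
50 = (3,2)_16 → 13
13 = (13)_16 → 169  — 169 repeats.
That took 13 steps.

13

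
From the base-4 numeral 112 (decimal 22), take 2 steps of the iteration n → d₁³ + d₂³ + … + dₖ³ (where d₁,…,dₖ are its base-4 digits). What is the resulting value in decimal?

16

22 = (1,1,2)_4 → 1³ + 1³ + 2³ = 1 + 1 + 8 = 10
10 = (2,2)_4 → 2³ + 2³ = 8 + 8 = 16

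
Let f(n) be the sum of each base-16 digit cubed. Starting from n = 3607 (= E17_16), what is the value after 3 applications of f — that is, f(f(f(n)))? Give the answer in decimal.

3607 = (14,1,7)_16 → 14³ + 1³ + 7³ = 3088
3088 = (12,1,0)_16 → 12³ + 1³ + 0³ = 1729
1729 = (6,12,1)_16 → 6³ + 12³ + 1³ = 1945

1945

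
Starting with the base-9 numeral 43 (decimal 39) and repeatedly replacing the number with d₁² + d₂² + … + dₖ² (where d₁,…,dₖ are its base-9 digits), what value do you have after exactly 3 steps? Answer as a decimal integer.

39 = (4,3)_9 → 25
25 = (2,7)_9 → 53
53 = (5,8)_9 → 89

89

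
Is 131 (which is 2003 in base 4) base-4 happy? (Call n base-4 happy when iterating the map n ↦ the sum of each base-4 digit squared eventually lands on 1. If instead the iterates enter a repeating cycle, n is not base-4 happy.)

base-4 happy

131 = (2,0,0,3)_4 → 2² + 0² + 0² + 3² = 4 + 0 + 0 + 9 = 13
13 = (3,1)_4 → 3² + 1² = 9 + 1 = 10
10 = (2,2)_4 → 2² + 2² = 4 + 4 = 8
8 = (2,0)_4 → 2² + 0² = 4 + 0 = 4
4 = (1,0)_4 → 1² + 0² = 1 + 0 = 1  — reached 1.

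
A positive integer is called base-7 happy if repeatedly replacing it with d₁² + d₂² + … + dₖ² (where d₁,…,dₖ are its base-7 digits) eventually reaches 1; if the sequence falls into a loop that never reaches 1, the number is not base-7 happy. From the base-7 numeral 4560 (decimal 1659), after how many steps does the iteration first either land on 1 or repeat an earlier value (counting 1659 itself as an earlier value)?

1659 = (4,5,6,0)_7 → 4² + 5² + 6² + 0² = 77
77 = (1,4,0)_7 → 1² + 4² + 0² = 17
17 = (2,3)_7 → 2² + 3² = 13
13 = (1,6)_7 → 1² + 6² = 37
37 = (5,2)_7 → 5² + 2² = 29
29 = (4,1)_7 → 4² + 1² = 17  — 17 repeats.
That took 6 steps.

6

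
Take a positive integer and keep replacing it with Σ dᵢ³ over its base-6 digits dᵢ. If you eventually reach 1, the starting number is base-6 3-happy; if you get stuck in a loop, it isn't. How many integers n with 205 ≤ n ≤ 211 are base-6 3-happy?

4

205: 205 → 190 → 190  — not base-6 3-happy
206: 206 → 197 → 258 → 3 → 27 → 91 → 36 → 1  — base-6 3-happy
207: 207 → 216 → 1  — base-6 3-happy
208: 208 → 253 → 3 → 27 → 91 → 36 → 1  — base-6 3-happy
209: 209 → 314 → 81 → 36 → 1  — base-6 3-happy
210: 210 → 250 → 190 → 190  — not base-6 3-happy
211: 211 → 251 → 251  — not base-6 3-happy
base-6 3-happy: 206, 207, 208, 209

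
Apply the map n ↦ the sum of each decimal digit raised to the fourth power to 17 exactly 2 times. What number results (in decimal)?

17 → 1⁴ + 7⁴ = 2402
2402 → 2⁴ + 4⁴ + 0⁴ + 2⁴ = 288

288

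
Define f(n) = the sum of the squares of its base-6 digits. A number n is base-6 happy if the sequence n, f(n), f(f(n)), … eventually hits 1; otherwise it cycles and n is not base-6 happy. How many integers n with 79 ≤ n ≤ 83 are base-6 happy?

79: 79 → 6 → 1  (reaches 1)
80: 80 → 9 → 10 → 17 → 29 → 41 → 26 → 20 → 13 → 5 → 25 → 17  (repeats 17)
81: 81 → 14 → 8 → 5 → 25 → 17 → 29 → 41 → 26 → 20 → 13 → 5  (repeats 5)
82: 82 → 21 → 18 → 9 → 10 → 17 → 29 → 41 → 26 → 20 → 13 → 5 → 25 → 17  (repeats 17)
83: 83 → 30 → 25 → 17 → 29 → 41 → 26 → 20 → 13 → 5 → 25  (repeats 25)
base-6 happy: 79

1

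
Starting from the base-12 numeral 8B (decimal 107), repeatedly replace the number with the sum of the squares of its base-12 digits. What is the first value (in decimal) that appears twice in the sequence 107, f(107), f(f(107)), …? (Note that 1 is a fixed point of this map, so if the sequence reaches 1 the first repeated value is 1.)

125

107 = (8,11)_12 → 8² + 11² = 64 + 121 = 185
185 = (1,3,5)_12 → 1² + 3² + 5² = 1 + 9 + 25 = 35
35 = (2,11)_12 → 2² + 11² = 4 + 121 = 125
125 = (10,5)_12 → 10² + 5² = 100 + 25 = 125  — 125 already appeared earlier.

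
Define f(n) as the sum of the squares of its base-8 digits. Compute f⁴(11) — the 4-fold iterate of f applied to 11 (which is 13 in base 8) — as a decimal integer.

11 = (1,3)_8 → 10
10 = (1,2)_8 → 5
5 = (5)_8 → 25
25 = (3,1)_8 → 10

10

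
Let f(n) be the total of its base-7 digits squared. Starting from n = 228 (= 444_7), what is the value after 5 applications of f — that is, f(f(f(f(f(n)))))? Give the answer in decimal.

228 = (4,4,4)_7 → 4² + 4² + 4² = 16 + 16 + 16 = 48
48 = (6,6)_7 → 6² + 6² = 36 + 36 = 72
72 = (1,3,2)_7 → 1² + 3² + 2² = 1 + 9 + 4 = 14
14 = (2,0)_7 → 2² + 0² = 4 + 0 = 4
4 = (4)_7 → 4² = 16

16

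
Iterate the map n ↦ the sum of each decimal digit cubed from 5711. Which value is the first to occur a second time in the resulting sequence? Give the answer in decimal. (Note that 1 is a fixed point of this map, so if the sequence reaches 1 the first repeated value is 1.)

5711 → 5³ + 7³ + 1³ + 1³ = 470
470 → 4³ + 7³ + 0³ = 407
407 → 4³ + 0³ + 7³ = 407  — 407 already appeared earlier.

407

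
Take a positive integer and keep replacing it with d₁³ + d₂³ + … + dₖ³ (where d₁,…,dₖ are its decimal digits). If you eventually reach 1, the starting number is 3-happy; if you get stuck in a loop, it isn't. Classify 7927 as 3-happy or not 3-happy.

7927 → 7³ + 9³ + 2³ + 7³ = 1423
1423 → 1³ + 4³ + 2³ + 3³ = 100
100 → 1³ + 0³ + 0³ = 1  — reached 1.

3-happy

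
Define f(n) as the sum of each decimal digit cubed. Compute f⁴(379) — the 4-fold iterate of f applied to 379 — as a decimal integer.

1459

379 → 3³ + 7³ + 9³ = 27 + 343 + 729 = 1099
1099 → 1³ + 0³ + 9³ + 9³ = 1 + 0 + 729 + 729 = 1459
1459 → 1³ + 4³ + 5³ + 9³ = 1 + 64 + 125 + 729 = 919
919 → 9³ + 1³ + 9³ = 729 + 1 + 729 = 1459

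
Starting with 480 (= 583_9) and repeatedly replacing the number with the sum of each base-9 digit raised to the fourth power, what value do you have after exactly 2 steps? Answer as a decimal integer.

2562

480 = (5,8,3)_9 → 5⁴ + 8⁴ + 3⁴ = 625 + 4096 + 81 = 4802
4802 = (6,5,2,5)_9 → 6⁴ + 5⁴ + 2⁴ + 5⁴ = 1296 + 625 + 16 + 625 = 2562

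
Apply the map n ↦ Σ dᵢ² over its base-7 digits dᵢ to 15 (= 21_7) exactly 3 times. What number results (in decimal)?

15 = (2,1)_7 → 5
5 = (5)_7 → 25
25 = (3,4)_7 → 25

25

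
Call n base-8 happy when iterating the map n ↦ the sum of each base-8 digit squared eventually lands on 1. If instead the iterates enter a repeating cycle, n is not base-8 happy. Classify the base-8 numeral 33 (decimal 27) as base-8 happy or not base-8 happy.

27 = (3,3)_8 → 3² + 3² = 18
18 = (2,2)_8 → 2² + 2² = 8
8 = (1,0)_8 → 1² + 0² = 1  — reached 1.

base-8 happy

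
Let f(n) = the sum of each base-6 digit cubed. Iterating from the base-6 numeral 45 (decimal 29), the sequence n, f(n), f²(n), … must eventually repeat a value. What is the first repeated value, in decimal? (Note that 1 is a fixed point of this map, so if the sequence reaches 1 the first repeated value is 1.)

1

29 = (4,5)_6 → 4³ + 5³ = 64 + 125 = 189
189 = (5,1,3)_6 → 5³ + 1³ + 3³ = 125 + 1 + 27 = 153
153 = (4,1,3)_6 → 4³ + 1³ + 3³ = 64 + 1 + 27 = 92
92 = (2,3,2)_6 → 2³ + 3³ + 2³ = 8 + 27 + 8 = 43
43 = (1,1,1)_6 → 1³ + 1³ + 1³ = 1 + 1 + 1 = 3
3 = (3)_6 → 3³ = 27
27 = (4,3)_6 → 4³ + 3³ = 64 + 27 = 91
91 = (2,3,1)_6 → 2³ + 3³ + 1³ = 8 + 27 + 1 = 36
36 = (1,0,0)_6 → 1³ + 0³ + 0³ = 1 + 0 + 0 = 1  — reached the fixed point 1.
1 → 1, so 1 is the first repeated value.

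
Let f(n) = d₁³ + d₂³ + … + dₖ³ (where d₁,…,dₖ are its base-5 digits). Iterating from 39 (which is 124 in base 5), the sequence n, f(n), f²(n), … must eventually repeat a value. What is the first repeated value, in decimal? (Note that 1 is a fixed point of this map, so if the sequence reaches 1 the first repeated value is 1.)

9

39 = (1,2,4)_5 → 1³ + 2³ + 4³ = 73
73 = (2,4,3)_5 → 2³ + 4³ + 3³ = 99
99 = (3,4,4)_5 → 3³ + 4³ + 4³ = 155
155 = (1,1,1,0)_5 → 1³ + 1³ + 1³ + 0³ = 3
3 = (3)_5 → 3³ = 27
27 = (1,0,2)_5 → 1³ + 0³ + 2³ = 9
9 = (1,4)_5 → 1³ + 4³ = 65
65 = (2,3,0)_5 → 2³ + 3³ + 0³ = 35
35 = (1,2,0)_5 → 1³ + 2³ + 0³ = 9  — 9 already appeared earlier.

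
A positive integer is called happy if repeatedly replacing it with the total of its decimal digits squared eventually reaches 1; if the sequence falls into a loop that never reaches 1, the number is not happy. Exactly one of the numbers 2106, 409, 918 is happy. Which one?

2106: 2106 → 41 → 17 → 50 → 25 → 29 → 85 → 89 → 145 → 42 → 20 → 4 → 16 → 37 → 58 → 89  — repeats 89 (not happy)
409: 409 → 97 → 130 → 10 → 1  — reaches 1 (happy)
918: 918 → 146 → 53 → 34 → 25 → 29 → 85 → 89 → 145 → 42 → 20 → 4 → 16 → 37 → 58 → 89  — repeats 89 (not happy)

409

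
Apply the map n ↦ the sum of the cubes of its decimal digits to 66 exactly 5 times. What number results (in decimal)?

66 → 6³ + 6³ = 432
432 → 4³ + 3³ + 2³ = 99
99 → 9³ + 9³ = 1458
1458 → 1³ + 4³ + 5³ + 8³ = 702
702 → 7³ + 0³ + 2³ = 351

351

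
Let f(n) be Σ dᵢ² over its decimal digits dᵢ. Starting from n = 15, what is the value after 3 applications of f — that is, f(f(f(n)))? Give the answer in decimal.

16

15 → 1² + 5² = 26
26 → 2² + 6² = 40
40 → 4² + 0² = 16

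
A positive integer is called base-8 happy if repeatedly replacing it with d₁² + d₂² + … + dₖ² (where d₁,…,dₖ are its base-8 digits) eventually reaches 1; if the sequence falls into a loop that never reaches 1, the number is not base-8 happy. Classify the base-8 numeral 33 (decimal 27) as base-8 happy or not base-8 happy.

base-8 happy

27 = (3,3)_8 → 3² + 3² = 9 + 9 = 18
18 = (2,2)_8 → 2² + 2² = 4 + 4 = 8
8 = (1,0)_8 → 1² + 0² = 1 + 0 = 1  — reached 1.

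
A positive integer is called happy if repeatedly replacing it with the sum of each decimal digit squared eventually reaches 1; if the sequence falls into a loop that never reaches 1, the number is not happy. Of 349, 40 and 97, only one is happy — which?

97

349: 349 → 106 → 37 → 58 → 89 → 145 → 42 → 20 → 4 → 16 → 37  — repeats 37 (not happy)
40: 40 → 16 → 37 → 58 → 89 → 145 → 42 → 20 → 4 → 16  — repeats 16 (not happy)
97: 97 → 130 → 10 → 1  — reaches 1 (happy)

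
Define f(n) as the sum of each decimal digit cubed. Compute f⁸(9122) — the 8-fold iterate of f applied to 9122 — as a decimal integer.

371

9122 → 9³ + 1³ + 2³ + 2³ = 729 + 1 + 8 + 8 = 746
746 → 7³ + 4³ + 6³ = 343 + 64 + 216 = 623
623 → 6³ + 2³ + 3³ = 216 + 8 + 27 = 251
251 → 2³ + 5³ + 1³ = 8 + 125 + 1 = 134
134 → 1³ + 3³ + 4³ = 1 + 27 + 64 = 92
92 → 9³ + 2³ = 729 + 8 = 737
737 → 7³ + 3³ + 7³ = 343 + 27 + 343 = 713
713 → 7³ + 1³ + 3³ = 343 + 1 + 27 = 371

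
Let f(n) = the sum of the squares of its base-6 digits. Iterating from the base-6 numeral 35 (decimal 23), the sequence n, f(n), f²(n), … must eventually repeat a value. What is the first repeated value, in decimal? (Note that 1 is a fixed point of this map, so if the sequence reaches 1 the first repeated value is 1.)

41

23 = (3,5)_6 → 3² + 5² = 34
34 = (5,4)_6 → 5² + 4² = 41
41 = (1,0,5)_6 → 1² + 0² + 5² = 26
26 = (4,2)_6 → 4² + 2² = 20
20 = (3,2)_6 → 3² + 2² = 13
13 = (2,1)_6 → 2² + 1² = 5
5 = (5)_6 → 5² = 25
25 = (4,1)_6 → 4² + 1² = 17
17 = (2,5)_6 → 2² + 5² = 29
29 = (4,5)_6 → 4² + 5² = 41  — 41 already appeared earlier.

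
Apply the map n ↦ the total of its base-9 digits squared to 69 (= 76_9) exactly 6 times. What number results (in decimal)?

65

69 = (7,6)_9 → 7² + 6² = 85
85 = (1,0,4)_9 → 1² + 0² + 4² = 17
17 = (1,8)_9 → 1² + 8² = 65
65 = (7,2)_9 → 7² + 2² = 53
53 = (5,8)_9 → 5² + 8² = 89
89 = (1,0,8)_9 → 1² + 0² + 8² = 65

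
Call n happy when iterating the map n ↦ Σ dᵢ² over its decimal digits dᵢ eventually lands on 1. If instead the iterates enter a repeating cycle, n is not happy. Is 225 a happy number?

225 → 2² + 2² + 5² = 4 + 4 + 25 = 33
33 → 3² + 3² = 9 + 9 = 18
18 → 1² + 8² = 1 + 64 = 65
65 → 6² + 5² = 36 + 25 = 61
61 → 6² + 1² = 36 + 1 = 37
37 → 3² + 7² = 9 + 49 = 58
58 → 5² + 8² = 25 + 64 = 89
89 → 8² + 9² = 64 + 81 = 145
145 → 1² + 4² + 5² = 1 + 16 + 25 = 42
42 → 4² + 2² = 16 + 4 = 20
20 → 2² + 0² = 4 + 0 = 4
4 → 4² = 16
16 → 1² + 6² = 1 + 36 = 37  — 37 already seen; the sequence cycles without reaching 1.

not happy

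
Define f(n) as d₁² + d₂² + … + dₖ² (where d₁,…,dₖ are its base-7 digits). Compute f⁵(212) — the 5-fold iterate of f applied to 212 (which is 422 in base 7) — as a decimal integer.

50

212 = (4,2,2)_7 → 4² + 2² + 2² = 24
24 = (3,3)_7 → 3² + 3² = 18
18 = (2,4)_7 → 2² + 4² = 20
20 = (2,6)_7 → 2² + 6² = 40
40 = (5,5)_7 → 5² + 5² = 50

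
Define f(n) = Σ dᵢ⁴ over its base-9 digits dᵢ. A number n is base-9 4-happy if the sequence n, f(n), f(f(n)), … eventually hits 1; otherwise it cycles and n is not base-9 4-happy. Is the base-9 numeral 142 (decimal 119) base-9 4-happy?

119 = (1,4,2)_9 → 1⁴ + 4⁴ + 2⁴ = 1 + 256 + 16 = 273
273 = (3,3,3)_9 → 3⁴ + 3⁴ + 3⁴ = 81 + 81 + 81 = 243
243 = (3,0,0)_9 → 3⁴ + 0⁴ + 0⁴ = 81 + 0 + 0 = 81
81 = (1,0,0)_9 → 1⁴ + 0⁴ + 0⁴ = 1 + 0 + 0 = 1  — reached 1.

base-9 4-happy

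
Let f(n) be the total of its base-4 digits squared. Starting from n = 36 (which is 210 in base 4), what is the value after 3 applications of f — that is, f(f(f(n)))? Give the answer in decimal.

4

36 = (2,1,0)_4 → 2² + 1² + 0² = 4 + 1 + 0 = 5
5 = (1,1)_4 → 1² + 1² = 1 + 1 = 2
2 = (2)_4 → 2² = 4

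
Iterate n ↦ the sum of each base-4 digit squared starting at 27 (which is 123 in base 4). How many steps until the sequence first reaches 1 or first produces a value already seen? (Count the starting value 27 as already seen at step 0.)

6

27 = (1,2,3)_4 → 14
14 = (3,2)_4 → 13
13 = (3,1)_4 → 10
10 = (2,2)_4 → 8
8 = (2,0)_4 → 4
4 = (1,0)_4 → 1  — reached 1.
That took 6 steps.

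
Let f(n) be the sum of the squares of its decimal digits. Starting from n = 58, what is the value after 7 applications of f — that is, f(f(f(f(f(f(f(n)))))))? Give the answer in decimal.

58 → 5² + 8² = 89
89 → 8² + 9² = 145
145 → 1² + 4² + 5² = 42
42 → 4² + 2² = 20
20 → 2² + 0² = 4
4 → 4² = 16
16 → 1² + 6² = 37

37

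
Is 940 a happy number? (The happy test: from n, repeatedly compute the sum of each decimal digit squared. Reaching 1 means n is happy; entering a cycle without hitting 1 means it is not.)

happy

940 → 97
97 → 130
130 → 10
10 → 1  — reached 1.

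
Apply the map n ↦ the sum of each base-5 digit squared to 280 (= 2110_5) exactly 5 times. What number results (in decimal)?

10

280 = (2,1,1,0)_5 → 2² + 1² + 1² + 0² = 6
6 = (1,1)_5 → 1² + 1² = 2
2 = (2)_5 → 2² = 4
4 = (4)_5 → 4² = 16
16 = (3,1)_5 → 3² + 1² = 10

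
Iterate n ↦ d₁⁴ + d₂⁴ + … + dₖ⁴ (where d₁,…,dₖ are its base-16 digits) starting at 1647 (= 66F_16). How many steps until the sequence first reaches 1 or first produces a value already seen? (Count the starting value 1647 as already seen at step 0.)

1647 = (6,6,15)_16 → 6⁴ + 6⁴ + 15⁴ = 53217
53217 = (12,15,14,1)_16 → 12⁴ + 15⁴ + 14⁴ + 1⁴ = 109778
109778 = (1,10,12,13,2)_16 → 1⁴ + 10⁴ + 12⁴ + 13⁴ + 2⁴ = 59314
59314 = (14,7,11,2)_16 → 14⁴ + 7⁴ + 11⁴ + 2⁴ = 55474
55474 = (13,8,11,2)_16 → 13⁴ + 8⁴ + 11⁴ + 2⁴ = 47314
47314 = (11,8,13,2)_16 → 11⁴ + 8⁴ + 13⁴ + 2⁴ = 47314  — 47314 repeats.
That took 6 steps.

6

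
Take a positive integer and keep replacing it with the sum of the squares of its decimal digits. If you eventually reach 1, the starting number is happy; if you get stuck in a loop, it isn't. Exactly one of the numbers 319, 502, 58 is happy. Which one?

319

319: 319 → 91 → 82 → 68 → 100 → 1  — reaches 1 (happy)
502: 502 → 29 → 85 → 89 → 145 → 42 → 20 → 4 → 16 → 37 → 58 → 89  — repeats 89 (not happy)
58: 58 → 89 → 145 → 42 → 20 → 4 → 16 → 37 → 58  — repeats 58 (not happy)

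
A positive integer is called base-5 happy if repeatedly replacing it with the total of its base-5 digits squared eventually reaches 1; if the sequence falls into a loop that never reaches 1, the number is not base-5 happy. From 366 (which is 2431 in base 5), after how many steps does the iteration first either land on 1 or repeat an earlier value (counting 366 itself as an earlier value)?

6

366 = (2,4,3,1)_5 → 2² + 4² + 3² + 1² = 4 + 16 + 9 + 1 = 30
30 = (1,1,0)_5 → 1² + 1² + 0² = 1 + 1 + 0 = 2
2 = (2)_5 → 2² = 4
4 = (4)_5 → 4² = 16
16 = (3,1)_5 → 3² + 1² = 9 + 1 = 10
10 = (2,0)_5 → 2² + 0² = 4 + 0 = 4  — 4 repeats.
That took 6 steps.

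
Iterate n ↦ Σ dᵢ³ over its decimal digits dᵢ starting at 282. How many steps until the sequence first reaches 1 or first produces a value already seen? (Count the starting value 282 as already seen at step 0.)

9

282 → 2³ + 8³ + 2³ = 528
528 → 5³ + 2³ + 8³ = 645
645 → 6³ + 4³ + 5³ = 405
405 → 4³ + 0³ + 5³ = 189
189 → 1³ + 8³ + 9³ = 1242
1242 → 1³ + 2³ + 4³ + 2³ = 81
81 → 8³ + 1³ = 513
513 → 5³ + 1³ + 3³ = 153
153 → 1³ + 5³ + 3³ = 153  — 153 repeats.
That took 9 steps.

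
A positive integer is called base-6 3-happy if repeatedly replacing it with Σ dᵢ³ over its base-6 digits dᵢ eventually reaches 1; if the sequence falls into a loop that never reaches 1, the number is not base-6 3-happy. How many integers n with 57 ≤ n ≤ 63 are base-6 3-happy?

4

57: 57 → 55 → 29 → 189 → 153 → 92 → 43 → 3 → 27 → 91 → 36 → 1  — base-6 3-happy
58: 58 → 92 → 43 → 3 → 27 → 91 → 36 → 1  — base-6 3-happy
59: 59 → 153 → 92 → 43 → 3 → 27 → 91 → 36 → 1  — base-6 3-happy
60: 60 → 65 → 190 → 190  — not base-6 3-happy
61: 61 → 66 → 126 → 54 → 28 → 128 → 62 → 73 → 9 → 28  — not base-6 3-happy
62: 62 → 73 → 9 → 28 → 128 → 62  — not base-6 3-happy
63: 63 → 92 → 43 → 3 → 27 → 91 → 36 → 1  — base-6 3-happy
base-6 3-happy: 57, 58, 59, 63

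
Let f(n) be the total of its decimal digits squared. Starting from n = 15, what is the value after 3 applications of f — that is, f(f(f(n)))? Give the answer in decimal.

16

15 → 1² + 5² = 1 + 25 = 26
26 → 2² + 6² = 4 + 36 = 40
40 → 4² + 0² = 16 + 0 = 16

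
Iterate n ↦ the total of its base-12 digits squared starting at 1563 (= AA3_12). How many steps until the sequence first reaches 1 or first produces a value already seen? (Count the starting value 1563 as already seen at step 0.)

5

1563 = (10,10,3)_12 → 10² + 10² + 3² = 209
209 = (1,5,5)_12 → 1² + 5² + 5² = 51
51 = (4,3)_12 → 4² + 3² = 25
25 = (2,1)_12 → 2² + 1² = 5
5 = (5)_12 → 5² = 25  — 25 repeats.
That took 5 steps.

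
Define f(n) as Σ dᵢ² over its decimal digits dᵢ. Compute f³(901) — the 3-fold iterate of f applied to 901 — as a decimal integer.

100

901 → 82
82 → 68
68 → 100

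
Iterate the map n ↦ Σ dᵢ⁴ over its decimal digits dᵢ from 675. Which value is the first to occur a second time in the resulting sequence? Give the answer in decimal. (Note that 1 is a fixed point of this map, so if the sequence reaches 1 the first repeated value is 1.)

13139

675 → 6⁴ + 7⁴ + 5⁴ = 4322
4322 → 4⁴ + 3⁴ + 2⁴ + 2⁴ = 369
369 → 3⁴ + 6⁴ + 9⁴ = 7938
7938 → 7⁴ + 9⁴ + 3⁴ + 8⁴ = 13139
13139 → 1⁴ + 3⁴ + 1⁴ + 3⁴ + 9⁴ = 6725
6725 → 6⁴ + 7⁴ + 2⁴ + 5⁴ = 4338
4338 → 4⁴ + 3⁴ + 3⁴ + 8⁴ = 4514
4514 → 4⁴ + 5⁴ + 1⁴ + 4⁴ = 1138
1138 → 1⁴ + 1⁴ + 3⁴ + 8⁴ = 4179
4179 → 4⁴ + 1⁴ + 7⁴ + 9⁴ = 9219
9219 → 9⁴ + 2⁴ + 1⁴ + 9⁴ = 13139  — 13139 already appeared earlier.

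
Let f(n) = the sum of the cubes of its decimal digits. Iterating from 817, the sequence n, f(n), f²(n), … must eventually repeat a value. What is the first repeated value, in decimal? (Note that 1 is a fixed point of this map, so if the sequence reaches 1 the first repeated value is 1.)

817 → 8³ + 1³ + 7³ = 512 + 1 + 343 = 856
856 → 8³ + 5³ + 6³ = 512 + 125 + 216 = 853
853 → 8³ + 5³ + 3³ = 512 + 125 + 27 = 664
664 → 6³ + 6³ + 4³ = 216 + 216 + 64 = 496
496 → 4³ + 9³ + 6³ = 64 + 729 + 216 = 1009
1009 → 1³ + 0³ + 0³ + 9³ = 1 + 0 + 0 + 729 = 730
730 → 7³ + 3³ + 0³ = 343 + 27 + 0 = 370
370 → 3³ + 7³ + 0³ = 27 + 343 + 0 = 370  — 370 already appeared earlier.

370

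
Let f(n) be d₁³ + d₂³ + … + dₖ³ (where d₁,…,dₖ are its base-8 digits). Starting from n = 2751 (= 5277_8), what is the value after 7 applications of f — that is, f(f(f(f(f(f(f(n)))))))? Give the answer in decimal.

55

2751 = (5,2,7,7)_8 → 5³ + 2³ + 7³ + 7³ = 125 + 8 + 343 + 343 = 819
819 = (1,4,6,3)_8 → 1³ + 4³ + 6³ + 3³ = 1 + 64 + 216 + 27 = 308
308 = (4,6,4)_8 → 4³ + 6³ + 4³ = 64 + 216 + 64 = 344
344 = (5,3,0)_8 → 5³ + 3³ + 0³ = 125 + 27 + 0 = 152
152 = (2,3,0)_8 → 2³ + 3³ + 0³ = 8 + 27 + 0 = 35
35 = (4,3)_8 → 4³ + 3³ = 64 + 27 = 91
91 = (1,3,3)_8 → 1³ + 3³ + 3³ = 1 + 27 + 27 = 55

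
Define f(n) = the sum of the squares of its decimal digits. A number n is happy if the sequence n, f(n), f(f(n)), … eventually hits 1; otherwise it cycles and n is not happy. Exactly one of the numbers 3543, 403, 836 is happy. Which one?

3543: 3543 → 59 → 106 → 37 → 58 → 89 → 145 → 42 → 20 → 4 → 16 → 37  — repeats 37 (not happy)
403: 403 → 25 → 29 → 85 → 89 → 145 → 42 → 20 → 4 → 16 → 37 → 58 → 89  — repeats 89 (not happy)
836: 836 → 109 → 82 → 68 → 100 → 1  — reaches 1 (happy)

836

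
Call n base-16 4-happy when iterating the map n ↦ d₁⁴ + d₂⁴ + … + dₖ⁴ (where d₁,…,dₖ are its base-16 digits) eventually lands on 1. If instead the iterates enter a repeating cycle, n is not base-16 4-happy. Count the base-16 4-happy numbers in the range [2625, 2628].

2625: 2625 → 10257 → 4114 → 18 → 17 → 2 → 16 → 1  (reaches 1)
2626: 2626 → 10272 → 4128 → 17 → 2 → 16 → 1  (reaches 1)
2627: 2627 → 10337 → 5409 → 643 → 4193 → 1298 → 642 → 4128 → 17 → 2 → 16 → 1  (reaches 1)
2628: 2628 → 10512 → 6578 → 21219 → 39138 → 49089 → 86003 → 101588 → 53650 → 35139 → 10994 → 60657 → 109778 → 59314 → 55474 → 47314 → 47314  (repeats 47314)
base-16 4-happy: 2625, 2626, 2627

3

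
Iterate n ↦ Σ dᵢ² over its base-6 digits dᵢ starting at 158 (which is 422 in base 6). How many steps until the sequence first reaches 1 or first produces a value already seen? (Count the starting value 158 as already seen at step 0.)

11

158 = (4,2,2)_6 → 4² + 2² + 2² = 16 + 4 + 4 = 24
24 = (4,0)_6 → 4² + 0² = 16 + 0 = 16
16 = (2,4)_6 → 2² + 4² = 4 + 16 = 20
20 = (3,2)_6 → 3² + 2² = 9 + 4 = 13
13 = (2,1)_6 → 2² + 1² = 4 + 1 = 5
5 = (5)_6 → 5² = 25
25 = (4,1)_6 → 4² + 1² = 16 + 1 = 17
17 = (2,5)_6 → 2² + 5² = 4 + 25 = 29
29 = (4,5)_6 → 4² + 5² = 16 + 25 = 41
41 = (1,0,5)_6 → 1² + 0² + 5² = 1 + 0 + 25 = 26
26 = (4,2)_6 → 4² + 2² = 16 + 4 = 20  — 20 repeats.
That took 11 steps.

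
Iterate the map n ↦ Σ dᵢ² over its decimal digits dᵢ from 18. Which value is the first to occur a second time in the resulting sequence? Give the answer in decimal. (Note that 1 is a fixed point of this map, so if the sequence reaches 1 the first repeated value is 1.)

18 → 1² + 8² = 65
65 → 6² + 5² = 61
61 → 6² + 1² = 37
37 → 3² + 7² = 58
58 → 5² + 8² = 89
89 → 8² + 9² = 145
145 → 1² + 4² + 5² = 42
42 → 4² + 2² = 20
20 → 2² + 0² = 4
4 → 4² = 16
16 → 1² + 6² = 37  — 37 already appeared earlier.

37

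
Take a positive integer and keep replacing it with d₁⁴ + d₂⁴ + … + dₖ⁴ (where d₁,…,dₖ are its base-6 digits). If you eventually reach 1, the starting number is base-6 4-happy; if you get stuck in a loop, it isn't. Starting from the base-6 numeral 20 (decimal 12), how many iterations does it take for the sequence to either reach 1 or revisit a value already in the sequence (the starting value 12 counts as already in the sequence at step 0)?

13

12 = (2,0)_6 → 2⁴ + 0⁴ = 16 + 0 = 16
16 = (2,4)_6 → 2⁴ + 4⁴ = 16 + 256 = 272
272 = (1,1,3,2)_6 → 1⁴ + 1⁴ + 3⁴ + 2⁴ = 1 + 1 + 81 + 16 = 99
99 = (2,4,3)_6 → 2⁴ + 4⁴ + 3⁴ = 16 + 256 + 81 = 353
353 = (1,3,4,5)_6 → 1⁴ + 3⁴ + 4⁴ + 5⁴ = 1 + 81 + 256 + 625 = 963
963 = (4,2,4,3)_6 → 4⁴ + 2⁴ + 4⁴ + 3⁴ = 256 + 16 + 256 + 81 = 609
609 = (2,4,5,3)_6 → 2⁴ + 4⁴ + 5⁴ + 3⁴ = 16 + 256 + 625 + 81 = 978
978 = (4,3,1,0)_6 → 4⁴ + 3⁴ + 1⁴ + 0⁴ = 256 + 81 + 1 + 0 = 338
338 = (1,3,2,2)_6 → 1⁴ + 3⁴ + 2⁴ + 2⁴ = 1 + 81 + 16 + 16 = 114
114 = (3,1,0)_6 → 3⁴ + 1⁴ + 0⁴ = 81 + 1 + 0 = 82
82 = (2,1,4)_6 → 2⁴ + 1⁴ + 4⁴ = 16 + 1 + 256 = 273
273 = (1,1,3,3)_6 → 1⁴ + 1⁴ + 3⁴ + 3⁴ = 1 + 1 + 81 + 81 = 164
164 = (4,3,2)_6 → 4⁴ + 3⁴ + 2⁴ = 256 + 81 + 16 = 353  — 353 repeats.
That took 13 steps.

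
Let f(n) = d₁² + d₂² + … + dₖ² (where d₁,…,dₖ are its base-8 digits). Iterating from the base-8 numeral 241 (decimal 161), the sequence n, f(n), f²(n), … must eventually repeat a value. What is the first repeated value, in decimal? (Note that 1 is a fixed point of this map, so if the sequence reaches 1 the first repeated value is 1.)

20

161 = (2,4,1)_8 → 21
21 = (2,5)_8 → 29
29 = (3,5)_8 → 34
34 = (4,2)_8 → 20
20 = (2,4)_8 → 20  — 20 already appeared earlier.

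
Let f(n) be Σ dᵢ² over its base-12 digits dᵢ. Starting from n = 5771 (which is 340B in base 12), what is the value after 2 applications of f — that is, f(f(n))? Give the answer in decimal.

5771 = (3,4,0,11)_12 → 146
146 = (1,0,2)_12 → 5

5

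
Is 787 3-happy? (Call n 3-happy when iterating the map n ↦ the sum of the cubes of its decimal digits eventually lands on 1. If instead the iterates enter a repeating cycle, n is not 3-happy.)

3-happy

787 → 1198
1198 → 1243
1243 → 100
100 → 1  — reached 1.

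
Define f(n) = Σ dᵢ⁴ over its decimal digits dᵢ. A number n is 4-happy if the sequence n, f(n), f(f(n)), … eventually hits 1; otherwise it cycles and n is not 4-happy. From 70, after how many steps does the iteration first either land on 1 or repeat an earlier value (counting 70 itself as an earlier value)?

12

70 → 7⁴ + 0⁴ = 2401
2401 → 2⁴ + 4⁴ + 0⁴ + 1⁴ = 273
273 → 2⁴ + 7⁴ + 3⁴ = 2498
2498 → 2⁴ + 4⁴ + 9⁴ + 8⁴ = 10929
10929 → 1⁴ + 0⁴ + 9⁴ + 2⁴ + 9⁴ = 13139
13139 → 1⁴ + 3⁴ + 1⁴ + 3⁴ + 9⁴ = 6725
6725 → 6⁴ + 7⁴ + 2⁴ + 5⁴ = 4338
4338 → 4⁴ + 3⁴ + 3⁴ + 8⁴ = 4514
4514 → 4⁴ + 5⁴ + 1⁴ + 4⁴ = 1138
1138 → 1⁴ + 1⁴ + 3⁴ + 8⁴ = 4179
4179 → 4⁴ + 1⁴ + 7⁴ + 9⁴ = 9219
9219 → 9⁴ + 2⁴ + 1⁴ + 9⁴ = 13139  — 13139 repeats.
That took 12 steps.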